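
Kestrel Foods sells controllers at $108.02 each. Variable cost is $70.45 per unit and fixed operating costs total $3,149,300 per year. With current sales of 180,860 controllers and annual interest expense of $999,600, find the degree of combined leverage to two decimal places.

Contribution at this volume is 180,860 × $37.57 = $6,794,910.20.
EBIT = $6,794,910.20 − $3,149,300 = $3,645,610.20. Interest = $999,600.00, so EBIT − I = $2,646,010.20.
Degree of total leverage = total CM / (EBIT − interest) = $6,794,910.20 / $2,646,010.20 = 2.5680.

2.57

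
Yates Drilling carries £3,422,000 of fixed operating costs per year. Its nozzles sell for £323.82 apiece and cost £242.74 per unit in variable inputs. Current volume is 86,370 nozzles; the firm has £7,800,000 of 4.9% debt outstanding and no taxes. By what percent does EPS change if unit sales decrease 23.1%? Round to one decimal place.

-50.6%

Contribution at this volume is 86,370 × £81.08 = £7,002,879.60.
Subtracting fixed costs: EBIT = £7,002,879.60 − £3,422,000 = £3,580,879.60.
After interest of £382,200.00, pre-tax earnings = £3,198,679.60.
Degree of combined leverage = contribution ÷ (EBIT − I) = £7,002,879.60 ÷ £3,198,679.60 = 2.1893.
%ΔEPS = DCL × %ΔSales = 2.1893 × -23.1% = -50.6%.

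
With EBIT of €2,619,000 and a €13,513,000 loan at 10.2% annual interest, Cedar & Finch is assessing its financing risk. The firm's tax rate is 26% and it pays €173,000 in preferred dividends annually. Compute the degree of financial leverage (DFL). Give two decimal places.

Interest = €1,378,326.00.
Preferred dividends grossed up pre-tax: €173,000 / (1 − 0.26) = €233,783.78.
DFL = EBIT ÷ [EBIT − I − D_p/(1−t)] = €2,619,000 ÷ [€2,619,000 − €1,378,326.00 − €233,783.78] = €2,619,000 ÷ €1,006,890.22 = 2.6011.

2.60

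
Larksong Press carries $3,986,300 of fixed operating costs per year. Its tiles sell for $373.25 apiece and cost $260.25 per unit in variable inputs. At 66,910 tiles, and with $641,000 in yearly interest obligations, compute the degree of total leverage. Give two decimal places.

2.58

Total contribution margin = 66,910 × $113.00 = $7,560,830.00.
Subtracting fixed costs: EBIT = $7,560,830.00 − $3,986,300 = $3,574,530.00. Interest = $641,000.00, so EBIT − I = $2,933,530.00.
DCL = contribution ÷ (EBIT − I) = $7,560,830.00 ÷ $2,933,530.00 = 2.5774.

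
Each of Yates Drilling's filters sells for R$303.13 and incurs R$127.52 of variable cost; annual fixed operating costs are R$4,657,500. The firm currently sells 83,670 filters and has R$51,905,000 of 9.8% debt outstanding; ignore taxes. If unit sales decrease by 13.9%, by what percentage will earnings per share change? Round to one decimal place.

Contribution at this volume is 83,670 × R$175.61 = R$14,693,288.70.
Subtracting fixed costs: EBIT = R$14,693,288.70 − R$4,657,500 = R$10,035,788.70.
Interest = R$5,086,690.00, so EBIT − I = R$4,949,098.70.
Degree of combined leverage = contribution ÷ (EBIT − I) = R$14,693,288.70 ÷ R$4,949,098.70 = 2.9689.
EPS therefore changes by 2.9689 × (-13.9%) = -41.3%.

-41.3%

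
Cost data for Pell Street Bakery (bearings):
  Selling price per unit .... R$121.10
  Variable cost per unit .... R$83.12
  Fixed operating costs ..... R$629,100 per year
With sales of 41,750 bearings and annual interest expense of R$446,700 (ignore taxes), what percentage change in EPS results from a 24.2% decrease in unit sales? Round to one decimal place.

Total contribution margin = 41,750 × R$37.98 = R$1,585,665.00.
EBIT = R$1,585,665.00 − R$629,100 = R$956,565.00.
After interest of R$446,700.00, pre-tax earnings = R$509,865.00.
DCL = total CM / (EBIT − I) = R$1,585,665.00 / R$509,865.00 = 3.1100.
EPS therefore changes by 3.1100 × (-24.2%) = -75.3%.

-75.3%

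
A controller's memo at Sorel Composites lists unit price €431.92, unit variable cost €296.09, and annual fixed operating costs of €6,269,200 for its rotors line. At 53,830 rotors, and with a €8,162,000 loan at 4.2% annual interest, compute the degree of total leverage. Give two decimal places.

10.45

Total contribution margin = 53,830 × €135.83 = €7,311,728.90.
EBIT = €7,311,728.90 − €6,269,200 = €1,042,528.90. Interest = €342,804.00, so EBIT − I = €699,724.90.
DCL = contribution ÷ (EBIT − I) = €7,311,728.90 ÷ €699,724.90 = 10.4494.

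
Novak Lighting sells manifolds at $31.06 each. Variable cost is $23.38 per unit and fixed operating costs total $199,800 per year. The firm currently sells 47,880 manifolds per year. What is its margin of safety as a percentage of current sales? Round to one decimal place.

45.7%

Each unit contributes $31.06 − $23.38 = $7.68. Break-even units = $199,800 ÷ $7.68 = 26,015.62; break-even revenue = 26,015.62 × $31.06 = $808,045.31.
Actual sales revenue = 47,880 × $31.06 = $1,487,152.80.
Margin of safety = ($1,487,152.80 − $808,045.31) ÷ $1,487,152.80 = 45.7%.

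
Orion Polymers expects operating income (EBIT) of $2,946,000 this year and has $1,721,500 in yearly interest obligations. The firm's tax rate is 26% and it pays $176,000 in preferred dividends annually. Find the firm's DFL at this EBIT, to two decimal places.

Annual interest charges come to $1,721,500.00.
Preferred dividends grossed up pre-tax: $176,000 / (1 − 0.26) = $237,837.84.
DFL = EBIT ÷ [EBIT − I − D_p/(1−t)] = $2,946,000 ÷ [$2,946,000 − $1,721,500.00 − $237,837.84] = $2,946,000 ÷ $986,662.16 = 2.9858.

2.99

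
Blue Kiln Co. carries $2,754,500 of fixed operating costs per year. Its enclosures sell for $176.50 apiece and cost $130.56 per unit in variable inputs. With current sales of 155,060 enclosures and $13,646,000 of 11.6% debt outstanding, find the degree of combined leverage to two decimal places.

Total contribution margin = 155,060 × $45.94 = $7,123,456.40.
Operating income = contribution − fixed costs = $7,123,456.40 − $2,754,500 = $4,368,956.40. Interest = $1,582,936.00, so EBIT − I = $2,786,020.40.
DCL = contribution ÷ (EBIT − I) = $7,123,456.40 ÷ $2,786,020.40 = 2.5569.

2.56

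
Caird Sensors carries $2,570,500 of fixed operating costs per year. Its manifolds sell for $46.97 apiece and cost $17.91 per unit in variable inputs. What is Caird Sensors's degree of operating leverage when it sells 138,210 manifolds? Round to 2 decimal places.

2.78

Total contribution margin = 138,210 × $29.06 = $4,016,382.60.
EBIT = $4,016,382.60 − $2,570,500 = $1,445,882.60.
So DOL = total CM / EBIT = $4,016,382.60 / $1,445,882.60 = 2.7778.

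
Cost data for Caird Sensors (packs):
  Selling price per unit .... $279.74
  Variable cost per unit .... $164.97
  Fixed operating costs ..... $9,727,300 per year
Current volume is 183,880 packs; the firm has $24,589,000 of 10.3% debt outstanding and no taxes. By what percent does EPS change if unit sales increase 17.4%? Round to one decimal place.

At 183,880 units, contribution = 183,880 × $114.77 = $21,103,907.60.
EBIT = $21,103,907.60 − $9,727,300 = $11,376,607.60.
After interest of $2,532,667.00, pre-tax earnings = $8,843,940.60.
DCL = total CM / (EBIT − I) = $21,103,907.60 / $8,843,940.60 = 2.3863.
EPS therefore changes by 2.3863 × (+17.4%) = +41.5%.

+41.5%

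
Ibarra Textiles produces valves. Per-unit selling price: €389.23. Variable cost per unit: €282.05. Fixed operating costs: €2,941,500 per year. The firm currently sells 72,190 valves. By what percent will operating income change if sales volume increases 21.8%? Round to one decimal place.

Contribution at this volume is 72,190 × €107.18 = €7,737,324.20.
Operating income = contribution − fixed costs = €7,737,324.20 − €2,941,500 = €4,795,824.20.
So DOL = total CM / EBIT = €7,737,324.20 / €4,795,824.20 = 1.6133.
So EBIT moves 1.6133 × (+21.8%) = +35.2%.

+35.2%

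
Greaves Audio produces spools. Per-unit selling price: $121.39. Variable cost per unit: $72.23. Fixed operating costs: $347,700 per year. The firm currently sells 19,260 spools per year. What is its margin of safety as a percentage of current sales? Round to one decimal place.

63.3%

Each unit contributes $121.39 − $72.23 = $49.16. Break-even units = $347,700 ÷ $49.16 = 7,072.82; break-even revenue = 7,072.82 × $121.39 = $858,570.04.
Actual sales revenue = 19,260 × $121.39 = $2,337,971.40.
Margin of safety = ($2,337,971.40 − $858,570.04) ÷ $2,337,971.40 = 63.3%.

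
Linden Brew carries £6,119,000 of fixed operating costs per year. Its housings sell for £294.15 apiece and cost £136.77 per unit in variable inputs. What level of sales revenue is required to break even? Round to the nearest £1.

£11,436,675

Contribution margin per unit = £294.15 − £136.77 = £157.38, a CM ratio of £157.38 ÷ £294.15 = 0.5350.
Break-even revenue = fixed costs × price ÷ CM = £6,119,000 × £294.15 ÷ £157.38 = £11,436,675.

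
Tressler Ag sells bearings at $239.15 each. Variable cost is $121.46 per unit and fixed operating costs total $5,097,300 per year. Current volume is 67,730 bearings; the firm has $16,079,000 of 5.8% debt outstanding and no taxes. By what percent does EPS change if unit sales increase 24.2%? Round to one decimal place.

+99.4%

Contribution at this volume is 67,730 × $117.69 = $7,971,143.70.
Subtracting fixed costs: EBIT = $7,971,143.70 − $5,097,300 = $2,873,843.70.
After interest of $932,582.00, pre-tax earnings = $1,941,261.70.
DCL = total CM / (EBIT − I) = $7,971,143.70 / $1,941,261.70 = 4.1062.
%ΔEPS = DCL × %ΔSales = 4.1062 × +24.2% = +99.4%.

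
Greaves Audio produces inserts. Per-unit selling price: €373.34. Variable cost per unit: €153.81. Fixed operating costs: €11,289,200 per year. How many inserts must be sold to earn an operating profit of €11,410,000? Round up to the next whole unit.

Contribution margin per unit = €373.34 − €153.81 = €219.53.
Units = (FC + target) / CM = (€11,289,200 + €11,410,000) / €219.53 = 103,399.08, so 103,400 inserts.

103,400 inserts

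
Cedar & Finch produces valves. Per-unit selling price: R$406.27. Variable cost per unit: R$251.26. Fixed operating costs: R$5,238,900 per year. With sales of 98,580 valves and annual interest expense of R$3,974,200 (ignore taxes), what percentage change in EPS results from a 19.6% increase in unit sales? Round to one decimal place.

+49.4%

Contribution at this volume is 98,580 × R$155.01 = R$15,280,885.80.
Subtracting fixed costs: EBIT = R$15,280,885.80 − R$5,238,900 = R$10,041,985.80.
Interest = R$3,974,200.00, so EBIT − I = R$6,067,785.80.
DCL = total CM / (EBIT − I) = R$15,280,885.80 / R$6,067,785.80 = 2.5184.
EPS therefore changes by 2.5184 × (+19.6%) = +49.4%.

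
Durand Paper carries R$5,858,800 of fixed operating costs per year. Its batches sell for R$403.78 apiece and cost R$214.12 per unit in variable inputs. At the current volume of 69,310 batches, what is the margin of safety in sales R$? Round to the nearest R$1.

Unit CM = price − variable cost = R$403.78 − R$214.12 = R$189.66. Break-even units = R$5,858,800 ÷ R$189.66 = 30,891.07; break-even revenue = 30,891.07 × R$403.78 = R$12,473,195.53.
Actual sales revenue = 69,310 × R$403.78 = R$27,985,991.80.
Margin of safety = R$27,985,991.80 − R$12,473,195.53 = R$15,512,796.

R$15,512,796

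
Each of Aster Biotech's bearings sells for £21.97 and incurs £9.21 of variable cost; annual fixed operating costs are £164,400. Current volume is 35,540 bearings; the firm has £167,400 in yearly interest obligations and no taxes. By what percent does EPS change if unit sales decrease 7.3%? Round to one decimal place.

At 35,540 units, contribution = 35,540 × £12.76 = £453,490.40.
Operating income = contribution − fixed costs = £453,490.40 − £164,400 = £289,090.40.
Interest = £167,400.00, so EBIT − I = £121,690.40.
Degree of combined leverage = contribution ÷ (EBIT − I) = £453,490.40 ÷ £121,690.40 = 3.7266.
%ΔEPS = DCL × %ΔSales = 3.7266 × -7.3% = -27.2%.

-27.2%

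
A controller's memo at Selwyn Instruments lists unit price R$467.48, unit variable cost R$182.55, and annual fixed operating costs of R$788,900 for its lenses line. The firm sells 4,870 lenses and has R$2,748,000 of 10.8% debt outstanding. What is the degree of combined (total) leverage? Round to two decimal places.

Total contribution margin = 4,870 × R$284.93 = R$1,387,609.10.
Subtracting fixed costs: EBIT = R$1,387,609.10 − R$788,900 = R$598,709.10. Interest = R$296,784.00.
DOL = R$1,387,609.10 ÷ R$598,709.10 = 2.3177; DFL = R$598,709.10 ÷ R$301,925.10 = 1.9830.
Combined leverage = 2.3177 × 1.9830 = 4.5960.

4.60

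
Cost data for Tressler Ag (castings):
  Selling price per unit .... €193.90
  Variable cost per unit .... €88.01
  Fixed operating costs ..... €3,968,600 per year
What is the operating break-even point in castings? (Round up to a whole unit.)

37,479 castings

Contribution margin per unit = €193.90 − €88.01 = €105.89.
Break-even Q = €3,968,600 / €105.89 = 37,478.52 → 37,479 castings.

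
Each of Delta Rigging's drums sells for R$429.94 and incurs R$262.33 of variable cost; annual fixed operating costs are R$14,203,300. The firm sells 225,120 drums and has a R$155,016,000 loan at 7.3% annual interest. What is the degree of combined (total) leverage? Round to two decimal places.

3.09

Total contribution margin = 225,120 × R$167.61 = R$37,732,363.20.
Operating income = contribution − fixed costs = R$37,732,363.20 − R$14,203,300 = R$23,529,063.20. Interest = R$11,316,168.00, so EBIT − I = R$12,212,895.20.
DCL = contribution ÷ (EBIT − I) = R$37,732,363.20 ÷ R$12,212,895.20 = 3.0896.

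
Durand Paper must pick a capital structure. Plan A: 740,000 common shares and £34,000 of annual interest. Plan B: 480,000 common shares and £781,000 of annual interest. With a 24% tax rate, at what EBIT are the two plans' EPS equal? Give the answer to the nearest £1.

£2,160,077

Set EPS_A = EPS_B: (EBIT − £34,000)(1 − 0.24) ÷ 740,000 = (EBIT − £781,000)(1 − 0.24) ÷ 480,000.
The (1 − t) factor cancels: (EBIT − 34,000) × 480,000 = (EBIT − 781,000) × 740,000.
Solving, EBIT = (781,000·740,000 − 34,000·480,000) / (740,000 − 480,000) = 561,620,000,000 / 260,000 = 2,160,076.92.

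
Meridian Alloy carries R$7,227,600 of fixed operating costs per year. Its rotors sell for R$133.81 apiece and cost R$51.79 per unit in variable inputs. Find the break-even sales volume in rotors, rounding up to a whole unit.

Contribution margin per unit = R$133.81 − R$51.79 = R$82.02.
Break-even volume = fixed costs ÷ CM per unit = R$7,227,600 ÷ R$82.02 = 88,119.97, so 88,120 rotors.

88,120 rotors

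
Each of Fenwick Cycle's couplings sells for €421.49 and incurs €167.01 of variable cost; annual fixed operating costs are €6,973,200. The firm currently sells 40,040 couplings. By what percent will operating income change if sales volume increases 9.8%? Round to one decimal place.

+31.0%

Contribution at this volume is 40,040 × €254.48 = €10,189,379.20.
EBIT = €10,189,379.20 − €6,973,200 = €3,216,179.20.
DOL = contribution ÷ EBIT = €10,189,379.20 ÷ €3,216,179.20 = 3.1682.
So EBIT moves 3.1682 × (+9.8%) = +31.0%.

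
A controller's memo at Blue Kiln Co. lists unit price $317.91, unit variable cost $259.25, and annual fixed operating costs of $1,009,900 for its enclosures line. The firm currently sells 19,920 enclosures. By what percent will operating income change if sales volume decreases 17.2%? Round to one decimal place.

Total contribution margin = 19,920 × $58.66 = $1,168,507.20.
Subtracting fixed costs: EBIT = $1,168,507.20 − $1,009,900 = $158,607.20.
DOL = contribution ÷ EBIT = $1,168,507.20 ÷ $158,607.20 = 7.3673.
So EBIT moves 7.3673 × (-17.2%) = -126.7%.

-126.7%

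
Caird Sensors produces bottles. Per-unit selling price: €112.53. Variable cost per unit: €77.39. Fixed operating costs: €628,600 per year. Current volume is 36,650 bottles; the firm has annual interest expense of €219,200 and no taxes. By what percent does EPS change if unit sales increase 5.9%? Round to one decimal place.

Contribution at this volume is 36,650 × €35.14 = €1,287,881.00.
Subtracting fixed costs: EBIT = €1,287,881.00 − €628,600 = €659,281.00.
After interest of €219,200.00, pre-tax earnings = €440,081.00.
DCL = total CM / (EBIT − I) = €1,287,881.00 / €440,081.00 = 2.9265.
%ΔEPS = DCL × %ΔSales = 2.9265 × +5.9% = +17.3%.

+17.3%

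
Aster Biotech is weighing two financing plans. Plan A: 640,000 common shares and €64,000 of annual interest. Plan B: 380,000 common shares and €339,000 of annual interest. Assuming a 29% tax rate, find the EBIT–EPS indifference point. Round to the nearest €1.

At indifference, (EBIT − 64,000)(1 − t)/640,000 = (EBIT − 339,000)(1 − t)/380,000.
The (1 − t) factor cancels: (EBIT − 64,000) × 380,000 = (EBIT − 339,000) × 640,000.
Solving, EBIT = (339,000·640,000 − 64,000·380,000) / (640,000 − 380,000) = 192,640,000,000 / 260,000 = 740,923.08.

€740,923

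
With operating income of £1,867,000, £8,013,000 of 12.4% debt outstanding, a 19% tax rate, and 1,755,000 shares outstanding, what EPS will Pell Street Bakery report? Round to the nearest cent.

£0.40

Pre-tax income = £1,867,000 − £993,612.00 = £873,388.00.
Net income = £873,388.00 × (1 − 0.19) = £707,444.28.
Per share: £707,444.28 / 1,755,000 shares = £0.40.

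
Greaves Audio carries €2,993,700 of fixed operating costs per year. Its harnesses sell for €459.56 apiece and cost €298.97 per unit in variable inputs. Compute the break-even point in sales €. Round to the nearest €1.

€8,567,064

Contribution margin per unit = €459.56 − €298.97 = €160.59, a CM ratio of €160.59 ÷ €459.56 = 0.3494.
Break-even revenue = fixed costs × price ÷ CM = €2,993,700 × €459.56 ÷ €160.59 = €8,567,064.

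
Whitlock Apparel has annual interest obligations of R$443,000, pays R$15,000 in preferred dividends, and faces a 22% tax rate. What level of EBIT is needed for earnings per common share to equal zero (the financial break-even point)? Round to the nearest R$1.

Grossing the preferred dividend up to pre-tax terms: R$15,000 / (1 − 0.22) = R$19,230.77.
Financial break-even EBIT = interest + D_p ÷ (1 − t) = R$443,000 + R$19,230.77 = R$462,230.77.

R$462,231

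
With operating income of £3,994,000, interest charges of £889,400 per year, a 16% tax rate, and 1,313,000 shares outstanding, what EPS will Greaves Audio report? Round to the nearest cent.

Pre-tax income = £3,994,000 − £889,400.00 = £3,104,600.00.
After tax at 16%: net income = £3,104,600.00 × 0.84 = £2,607,864.00.
EPS = £2,607,864.00 ÷ 1,313,000 = £1.99.

£1.99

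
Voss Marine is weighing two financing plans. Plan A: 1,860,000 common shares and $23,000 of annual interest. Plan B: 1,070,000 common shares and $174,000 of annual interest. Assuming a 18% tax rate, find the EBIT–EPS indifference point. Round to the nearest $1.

At indifference, (EBIT − 23,000)(1 − t)/1,860,000 = (EBIT − 174,000)(1 − t)/1,070,000.
Cancelling (1 − t) and cross-multiplying: 1,070,000·(EBIT − 23,000) = 1,860,000·(EBIT − 174,000).
EBIT × (1,860,000 − 1,070,000) = 174,000 × 1,860,000 − 23,000 × 1,070,000 = 299,030,000,000, so EBIT = 299,030,000,000 ÷ 790,000 = 378,518.99.

$378,519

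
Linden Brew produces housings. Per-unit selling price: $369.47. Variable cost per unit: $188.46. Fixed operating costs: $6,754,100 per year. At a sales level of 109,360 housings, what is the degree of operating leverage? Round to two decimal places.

1.52

Contribution at this volume is 109,360 × $181.01 = $19,795,253.60.
Subtracting fixed costs: EBIT = $19,795,253.60 − $6,754,100 = $13,041,153.60.
Degree of operating leverage = $19,795,253.60 / $13,041,153.60 = 1.5179.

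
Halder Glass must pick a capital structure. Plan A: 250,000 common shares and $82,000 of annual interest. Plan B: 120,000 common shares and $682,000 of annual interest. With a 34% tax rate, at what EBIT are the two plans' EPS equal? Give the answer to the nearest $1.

$1,235,846

At indifference, (EBIT − 82,000)(1 − t)/250,000 = (EBIT − 682,000)(1 − t)/120,000.
Cancelling (1 − t) and cross-multiplying: 120,000·(EBIT − 82,000) = 250,000·(EBIT − 682,000).
Solving, EBIT = (682,000·250,000 − 82,000·120,000) / (250,000 − 120,000) = 160,660,000,000 / 130,000 = 1,235,846.15.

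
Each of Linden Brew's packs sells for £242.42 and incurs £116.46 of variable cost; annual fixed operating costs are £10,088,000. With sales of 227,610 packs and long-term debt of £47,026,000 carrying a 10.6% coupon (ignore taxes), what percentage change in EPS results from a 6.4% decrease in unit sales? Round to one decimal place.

Total contribution margin = 227,610 × £125.96 = £28,669,755.60.
Subtracting fixed costs: EBIT = £28,669,755.60 − £10,088,000 = £18,581,755.60.
Interest = £4,984,756.00, so EBIT − I = £13,596,999.60.
DCL = total CM / (EBIT − I) = £28,669,755.60 / £13,596,999.60 = 2.1085.
%ΔEPS = DCL × %ΔSales = 2.1085 × -6.4% = -13.5%.

-13.5%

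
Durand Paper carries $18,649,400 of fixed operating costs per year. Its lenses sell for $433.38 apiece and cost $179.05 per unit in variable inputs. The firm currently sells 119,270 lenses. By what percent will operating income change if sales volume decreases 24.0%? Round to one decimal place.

Total contribution margin = 119,270 × $254.33 = $30,333,939.10.
EBIT = $30,333,939.10 − $18,649,400 = $11,684,539.10.
DOL = contribution ÷ EBIT = $30,333,939.10 ÷ $11,684,539.10 = 2.5961.
So EBIT moves 2.5961 × (-24.0%) = -62.3%.

-62.3%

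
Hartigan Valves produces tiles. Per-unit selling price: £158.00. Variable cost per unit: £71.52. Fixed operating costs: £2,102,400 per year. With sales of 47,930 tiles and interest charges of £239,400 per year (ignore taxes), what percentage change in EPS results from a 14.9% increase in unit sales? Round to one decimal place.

+34.3%

At 47,930 units, contribution = 47,930 × £86.48 = £4,144,986.40.
Operating income = contribution − fixed costs = £4,144,986.40 − £2,102,400 = £2,042,586.40.
Interest = £239,400.00, so EBIT − I = £1,803,186.40.
Degree of combined leverage = contribution ÷ (EBIT − I) = £4,144,986.40 ÷ £1,803,186.40 = 2.2987.
EPS therefore changes by 2.2987 × (+14.9%) = +34.3%.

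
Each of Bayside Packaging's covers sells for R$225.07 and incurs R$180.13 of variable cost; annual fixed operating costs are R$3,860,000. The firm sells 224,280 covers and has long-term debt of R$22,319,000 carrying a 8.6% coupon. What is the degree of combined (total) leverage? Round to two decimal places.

2.34

Total contribution margin = 224,280 × R$44.94 = R$10,079,143.20.
EBIT = R$10,079,143.20 − R$3,860,000 = R$6,219,143.20. Interest = R$1,919,434.00, so EBIT − I = R$4,299,709.20.
DCL = contribution ÷ (EBIT − I) = R$10,079,143.20 ÷ R$4,299,709.20 = 2.3441.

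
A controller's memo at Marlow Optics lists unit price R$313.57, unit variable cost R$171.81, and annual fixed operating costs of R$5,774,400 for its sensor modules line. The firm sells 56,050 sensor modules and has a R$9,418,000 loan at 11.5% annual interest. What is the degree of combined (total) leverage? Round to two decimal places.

7.30

Contribution at this volume is 56,050 × R$141.76 = R$7,945,648.00.
Operating income = contribution − fixed costs = R$7,945,648.00 − R$5,774,400 = R$2,171,248.00. Interest = R$1,083,070.00, so EBIT − I = R$1,088,178.00.
DCL = contribution ÷ (EBIT − I) = R$7,945,648.00 ÷ R$1,088,178.00 = 7.3018.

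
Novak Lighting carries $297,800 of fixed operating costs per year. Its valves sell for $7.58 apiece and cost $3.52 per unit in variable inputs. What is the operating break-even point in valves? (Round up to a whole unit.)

73,350 valves

Unit CM = price − variable cost = $7.58 − $3.52 = $4.06.
Units to break even: $297,800 ÷ $4.06 = 73,349.75, rounded up to 73,350.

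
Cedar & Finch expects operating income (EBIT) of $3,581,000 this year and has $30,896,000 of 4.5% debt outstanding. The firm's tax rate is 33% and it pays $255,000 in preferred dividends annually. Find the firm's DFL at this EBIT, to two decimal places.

1.98

Interest = $1,390,320.00.
Preferred dividends grossed up pre-tax: $255,000 / (1 − 0.33) = $380,597.01.
DFL = EBIT ÷ [EBIT − I − D_p/(1−t)] = $3,581,000 ÷ [$3,581,000 − $1,390,320.00 − $380,597.01] = $3,581,000 ÷ $1,810,082.99 = 1.9784.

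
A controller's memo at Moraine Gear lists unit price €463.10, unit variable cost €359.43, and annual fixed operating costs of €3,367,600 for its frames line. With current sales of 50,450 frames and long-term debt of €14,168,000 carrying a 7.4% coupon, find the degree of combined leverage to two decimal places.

6.42

At 50,450 units, contribution = 50,450 × €103.67 = €5,230,151.50.
Operating income = contribution − fixed costs = €5,230,151.50 − €3,367,600 = €1,862,551.50. Interest = €1,048,432.00, so EBIT − I = €814,119.50.
Degree of total leverage = total CM / (EBIT − interest) = €5,230,151.50 / €814,119.50 = 6.4243.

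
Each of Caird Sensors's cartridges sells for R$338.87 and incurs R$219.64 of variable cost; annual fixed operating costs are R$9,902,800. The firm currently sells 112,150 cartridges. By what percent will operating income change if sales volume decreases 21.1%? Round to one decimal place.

At 112,150 units, contribution = 112,150 × R$119.23 = R$13,371,644.50.
EBIT = R$13,371,644.50 − R$9,902,800 = R$3,468,844.50.
So DOL = total CM / EBIT = R$13,371,644.50 / R$3,468,844.50 = 3.8548.
Operating income changes by 3.8548 × -21.1% = -81.3%.

-81.3%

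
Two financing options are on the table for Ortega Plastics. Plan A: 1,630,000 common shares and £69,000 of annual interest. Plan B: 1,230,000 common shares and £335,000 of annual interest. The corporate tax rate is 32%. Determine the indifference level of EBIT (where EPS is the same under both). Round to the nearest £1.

At indifference, (EBIT − 69,000)(1 − t)/1,630,000 = (EBIT − 335,000)(1 − t)/1,230,000.
Cancelling (1 − t) and cross-multiplying: 1,230,000·(EBIT − 69,000) = 1,630,000·(EBIT − 335,000).
EBIT × (1,630,000 − 1,230,000) = 335,000 × 1,630,000 − 69,000 × 1,230,000 = 461,180,000,000, so EBIT = 461,180,000,000 ÷ 400,000 = 1,152,950.00.

£1,152,950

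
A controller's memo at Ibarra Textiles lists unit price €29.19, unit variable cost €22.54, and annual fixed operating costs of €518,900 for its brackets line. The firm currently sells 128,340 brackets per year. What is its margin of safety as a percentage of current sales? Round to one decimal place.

39.2%

Unit CM = price − variable cost = €29.19 − €22.54 = €6.65. Break-even units = €518,900 ÷ €6.65 = 78,030.08; break-even revenue = 78,030.08 × €29.19 = €2,277,697.89.
Current sales = 128,340 × €29.19 = €3,746,244.60.
Margin of safety = (€3,746,244.60 − €2,277,697.89) ÷ €3,746,244.60 = 39.2%.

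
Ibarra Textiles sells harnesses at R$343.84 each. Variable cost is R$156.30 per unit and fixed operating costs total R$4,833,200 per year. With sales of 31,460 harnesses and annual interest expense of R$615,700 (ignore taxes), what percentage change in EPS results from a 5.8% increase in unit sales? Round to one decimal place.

Contribution at this volume is 31,460 × R$187.54 = R$5,900,008.40.
EBIT = R$5,900,008.40 − R$4,833,200 = R$1,066,808.40.
Interest = R$615,700.00, so EBIT − I = R$451,108.40.
DCL = total CM / (EBIT − I) = R$5,900,008.40 / R$451,108.40 = 13.0789.
%ΔEPS = DCL × %ΔSales = 13.0789 × +5.8% = +75.9%.

+75.9%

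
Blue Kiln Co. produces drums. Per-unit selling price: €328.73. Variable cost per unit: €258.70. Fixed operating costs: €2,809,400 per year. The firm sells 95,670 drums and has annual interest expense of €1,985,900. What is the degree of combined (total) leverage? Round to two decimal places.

3.52

Contribution at this volume is 95,670 × €70.03 = €6,699,770.10.
EBIT = €6,699,770.10 − €2,809,400 = €3,890,370.10. Interest = €1,985,900.00.
DOL = €6,699,770.10 ÷ €3,890,370.10 = 1.7221; DFL = €3,890,370.10 ÷ €1,904,470.10 = 2.0428.
Combined leverage = 1.7221 × 2.0428 = 3.5179.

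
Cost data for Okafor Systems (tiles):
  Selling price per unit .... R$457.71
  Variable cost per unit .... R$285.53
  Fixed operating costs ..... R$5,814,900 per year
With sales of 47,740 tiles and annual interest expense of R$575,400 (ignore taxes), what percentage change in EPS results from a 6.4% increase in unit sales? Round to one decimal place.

Total contribution margin = 47,740 × R$172.18 = R$8,219,873.20.
Operating income = contribution − fixed costs = R$8,219,873.20 − R$5,814,900 = R$2,404,973.20.
Interest = R$575,400.00, so EBIT − I = R$1,829,573.20.
Degree of combined leverage = contribution ÷ (EBIT − I) = R$8,219,873.20 ÷ R$1,829,573.20 = 4.4928.
%ΔEPS = DCL × %ΔSales = 4.4928 × +6.4% = +28.8%.

+28.8%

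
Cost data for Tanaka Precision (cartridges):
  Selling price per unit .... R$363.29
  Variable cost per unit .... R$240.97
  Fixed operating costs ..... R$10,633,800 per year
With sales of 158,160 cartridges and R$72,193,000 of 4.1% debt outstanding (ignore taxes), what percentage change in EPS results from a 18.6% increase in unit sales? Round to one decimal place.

+62.6%

At 158,160 units, contribution = 158,160 × R$122.32 = R$19,346,131.20.
Subtracting fixed costs: EBIT = R$19,346,131.20 − R$10,633,800 = R$8,712,331.20.
Interest = R$2,959,913.00, so EBIT − I = R$5,752,418.20.
DCL = total CM / (EBIT − I) = R$19,346,131.20 / R$5,752,418.20 = 3.3631.
%ΔEPS = DCL × %ΔSales = 3.3631 × +18.6% = +62.6%.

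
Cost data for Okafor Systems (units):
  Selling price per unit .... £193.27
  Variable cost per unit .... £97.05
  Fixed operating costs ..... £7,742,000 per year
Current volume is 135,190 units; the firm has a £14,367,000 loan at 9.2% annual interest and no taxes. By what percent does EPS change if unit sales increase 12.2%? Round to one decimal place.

+40.2%

Contribution at this volume is 135,190 × £96.22 = £13,007,981.80.
Operating income = contribution − fixed costs = £13,007,981.80 − £7,742,000 = £5,265,981.80.
Interest = £1,321,764.00, so EBIT − I = £3,944,217.80.
Degree of combined leverage = contribution ÷ (EBIT − I) = £13,007,981.80 ÷ £3,944,217.80 = 3.2980.
EPS therefore changes by 3.2980 × (+12.2%) = +40.2%.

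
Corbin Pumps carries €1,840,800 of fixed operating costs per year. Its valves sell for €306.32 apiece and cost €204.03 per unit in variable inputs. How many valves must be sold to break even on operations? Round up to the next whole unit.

17,996 valves

Each unit contributes €306.32 − €204.03 = €102.29.
Break-even volume = fixed costs ÷ CM per unit = €1,840,800 ÷ €102.29 = 17,995.89, so 17,996 valves.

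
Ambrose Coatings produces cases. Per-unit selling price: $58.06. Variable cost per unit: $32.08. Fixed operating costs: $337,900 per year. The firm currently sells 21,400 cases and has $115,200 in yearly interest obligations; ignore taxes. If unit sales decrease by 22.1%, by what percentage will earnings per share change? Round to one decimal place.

Total contribution margin = 21,400 × $25.98 = $555,972.00.
Subtracting fixed costs: EBIT = $555,972.00 − $337,900 = $218,072.00.
After interest of $115,200.00, pre-tax earnings = $102,872.00.
DCL = total CM / (EBIT − I) = $555,972.00 / $102,872.00 = 5.4045.
EPS therefore changes by 5.4045 × (-22.1%) = -119.4%.

-119.4%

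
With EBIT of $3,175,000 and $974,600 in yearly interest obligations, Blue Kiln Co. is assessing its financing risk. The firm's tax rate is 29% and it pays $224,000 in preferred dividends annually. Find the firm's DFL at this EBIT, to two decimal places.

Interest = $974,600.00.
Pre-tax preferred-dividend burden = $224,000 ÷ (1 − 0.29) = $315,492.96.
DFL = EBIT ÷ [EBIT − I − D_p/(1−t)] = $3,175,000 ÷ [$3,175,000 − $974,600.00 − $315,492.96] = $3,175,000 ÷ $1,884,907.04 = 1.6844.

1.68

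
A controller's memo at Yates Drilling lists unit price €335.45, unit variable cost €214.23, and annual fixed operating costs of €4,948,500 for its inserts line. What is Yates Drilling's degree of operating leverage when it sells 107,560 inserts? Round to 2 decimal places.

Total contribution margin = 107,560 × €121.22 = €13,038,423.20.
EBIT = €13,038,423.20 − €4,948,500 = €8,089,923.20.
DOL = contribution ÷ EBIT = €13,038,423.20 ÷ €8,089,923.20 = 1.6117.

1.61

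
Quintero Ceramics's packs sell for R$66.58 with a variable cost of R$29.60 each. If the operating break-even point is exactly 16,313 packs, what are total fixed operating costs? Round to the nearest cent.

Unit CM = price − variable cost = R$66.58 − R$29.60 = R$36.98.
Fixed costs = break-even units × CM = 16,313 × R$36.98 = R$603,254.74.

R$603,254.74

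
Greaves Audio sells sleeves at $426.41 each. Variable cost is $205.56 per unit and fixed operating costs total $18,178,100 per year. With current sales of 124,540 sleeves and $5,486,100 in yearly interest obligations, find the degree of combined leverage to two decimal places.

At 124,540 units, contribution = 124,540 × $220.85 = $27,504,659.00.
Subtracting fixed costs: EBIT = $27,504,659.00 − $18,178,100 = $9,326,559.00. Interest = $5,486,100.00.
DOL = $27,504,659.00 ÷ $9,326,559.00 = 2.9491; DFL = $9,326,559.00 ÷ $3,840,459.00 = 2.4285.
Combined leverage = 2.9491 × 2.4285 = 7.1619.

7.16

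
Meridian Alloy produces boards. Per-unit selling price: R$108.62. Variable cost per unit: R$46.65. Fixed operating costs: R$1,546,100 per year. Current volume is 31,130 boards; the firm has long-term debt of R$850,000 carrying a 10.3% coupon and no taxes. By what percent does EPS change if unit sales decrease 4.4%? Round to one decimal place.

Total contribution margin = 31,130 × R$61.97 = R$1,929,126.10.
Subtracting fixed costs: EBIT = R$1,929,126.10 − R$1,546,100 = R$383,026.10.
Interest = R$87,550.00, so EBIT − I = R$295,476.10.
Degree of combined leverage = contribution ÷ (EBIT − I) = R$1,929,126.10 ÷ R$295,476.10 = 6.5289.
EPS therefore changes by 6.5289 × (-4.4%) = -28.7%.

-28.7%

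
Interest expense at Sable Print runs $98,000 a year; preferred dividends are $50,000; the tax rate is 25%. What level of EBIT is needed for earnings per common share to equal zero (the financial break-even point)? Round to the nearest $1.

$164,667

Grossing the preferred dividend up to pre-tax terms: $50,000 / (1 − 0.25) = $66,666.67.
EPS = 0 when EBIT covers interest plus the pre-tax preferred burden: $98,000 + $66,666.67 = $164,666.67.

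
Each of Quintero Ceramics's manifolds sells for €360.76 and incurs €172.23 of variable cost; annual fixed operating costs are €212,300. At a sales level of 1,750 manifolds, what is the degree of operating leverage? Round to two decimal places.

Total contribution margin = 1,750 × €188.53 = €329,927.50.
Subtracting fixed costs: EBIT = €329,927.50 − €212,300 = €117,627.50.
Degree of operating leverage = €329,927.50 / €117,627.50 = 2.8049.

2.80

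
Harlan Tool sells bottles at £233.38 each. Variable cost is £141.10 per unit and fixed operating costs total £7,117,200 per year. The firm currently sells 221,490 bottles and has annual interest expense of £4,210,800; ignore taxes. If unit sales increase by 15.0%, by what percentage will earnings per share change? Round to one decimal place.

At 221,490 units, contribution = 221,490 × £92.28 = £20,439,097.20.
EBIT = £20,439,097.20 − £7,117,200 = £13,321,897.20.
After interest of £4,210,800.00, pre-tax earnings = £9,111,097.20.
DCL = total CM / (EBIT − I) = £20,439,097.20 / £9,111,097.20 = 2.2433.
EPS therefore changes by 2.2433 × (+15.0%) = +33.6%.

+33.6%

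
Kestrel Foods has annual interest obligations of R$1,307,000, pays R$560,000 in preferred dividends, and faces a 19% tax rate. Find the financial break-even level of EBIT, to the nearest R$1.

Grossing the preferred dividend up to pre-tax terms: R$560,000 / (1 − 0.19) = R$691,358.02.
Financial break-even EBIT = interest + D_p ÷ (1 − t) = R$1,307,000 + R$691,358.02 = R$1,998,358.02.

R$1,998,358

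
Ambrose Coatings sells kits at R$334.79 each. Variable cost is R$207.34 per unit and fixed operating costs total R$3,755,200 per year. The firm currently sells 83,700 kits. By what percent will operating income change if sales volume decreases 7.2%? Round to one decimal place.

-11.1%

Total contribution margin = 83,700 × R$127.45 = R$10,667,565.00.
Operating income = contribution − fixed costs = R$10,667,565.00 − R$3,755,200 = R$6,912,365.00.
So DOL = total CM / EBIT = R$10,667,565.00 / R$6,912,365.00 = 1.5433.
%ΔEBIT = DOL × %ΔSales = 1.5433 × -7.2% = -11.1%.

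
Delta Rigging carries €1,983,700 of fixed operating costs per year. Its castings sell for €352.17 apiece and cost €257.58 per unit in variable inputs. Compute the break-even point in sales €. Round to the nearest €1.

€7,385,555

Contribution margin per unit = €352.17 − €257.58 = €94.59, a CM ratio of €94.59 ÷ €352.17 = 0.2686.
Break-even sales = FC ÷ CM ratio = €1,983,700 × €352.17 / €94.59 = €7,385,555.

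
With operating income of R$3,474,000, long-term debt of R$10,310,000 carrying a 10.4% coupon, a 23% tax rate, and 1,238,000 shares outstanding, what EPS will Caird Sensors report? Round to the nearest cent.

R$1.49

Interest = R$1,072,240.00, so EBT = R$3,474,000 − R$1,072,240.00 = R$2,401,760.00.
Net income = R$2,401,760.00 × (1 − 0.23) = R$1,849,355.20.
Per share: R$1,849,355.20 / 1,238,000 shares = R$1.49.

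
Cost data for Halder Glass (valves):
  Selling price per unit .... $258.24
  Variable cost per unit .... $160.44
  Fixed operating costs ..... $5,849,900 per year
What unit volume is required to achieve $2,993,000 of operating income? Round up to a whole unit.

Unit CM = price − variable cost = $258.24 − $160.44 = $97.80.
Need Q such that Q × $97.80 − $5,849,900 = $2,993,000, i.e. Q = $8,842,900 / $97.80 = 90,418.20 → 90,419.

90,419 valves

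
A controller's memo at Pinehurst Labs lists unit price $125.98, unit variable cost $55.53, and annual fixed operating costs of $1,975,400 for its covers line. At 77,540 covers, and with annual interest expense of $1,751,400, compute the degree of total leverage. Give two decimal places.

3.15

Total contribution margin = 77,540 × $70.45 = $5,462,693.00.
EBIT = $5,462,693.00 − $1,975,400 = $3,487,293.00. Interest = $1,751,400.00.
DOL = $5,462,693.00 ÷ $3,487,293.00 = 1.5665; DFL = $3,487,293.00 ÷ $1,735,893.00 = 2.0089.
Combined leverage = 1.5665 × 2.0089 = 3.1469.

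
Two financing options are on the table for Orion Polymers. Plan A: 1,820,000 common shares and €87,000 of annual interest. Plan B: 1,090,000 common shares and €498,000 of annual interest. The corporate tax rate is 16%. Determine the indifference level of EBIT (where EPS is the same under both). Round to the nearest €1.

€1,111,685

Set EPS_A = EPS_B: (EBIT − €87,000)(1 − 0.16) ÷ 1,820,000 = (EBIT − €498,000)(1 − 0.16) ÷ 1,090,000.
Cancelling (1 − t) and cross-multiplying: 1,090,000·(EBIT − 87,000) = 1,820,000·(EBIT − 498,000).
EBIT × (1,820,000 − 1,090,000) = 498,000 × 1,820,000 − 87,000 × 1,090,000 = 811,530,000,000, so EBIT = 811,530,000,000 ÷ 730,000 = 1,111,684.93.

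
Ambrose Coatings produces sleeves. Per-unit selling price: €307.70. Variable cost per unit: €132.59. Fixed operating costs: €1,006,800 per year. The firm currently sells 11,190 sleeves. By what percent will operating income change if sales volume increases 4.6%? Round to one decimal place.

Total contribution margin = 11,190 × €175.11 = €1,959,480.90.
Operating income = contribution − fixed costs = €1,959,480.90 − €1,006,800 = €952,680.90.
So DOL = total CM / EBIT = €1,959,480.90 / €952,680.90 = 2.0568.
%ΔEBIT = DOL × %ΔSales = 2.0568 × +4.6% = +9.5%.

+9.5%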